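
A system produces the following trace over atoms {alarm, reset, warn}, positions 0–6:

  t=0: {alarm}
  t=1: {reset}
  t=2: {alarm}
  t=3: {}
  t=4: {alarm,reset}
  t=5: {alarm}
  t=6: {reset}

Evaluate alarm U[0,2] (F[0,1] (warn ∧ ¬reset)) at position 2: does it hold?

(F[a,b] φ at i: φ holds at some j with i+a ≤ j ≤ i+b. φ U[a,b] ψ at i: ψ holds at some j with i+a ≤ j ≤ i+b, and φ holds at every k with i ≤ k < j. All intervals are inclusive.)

No

Need some j in [2,4] with F[0,1] (warn ∧ ¬reset), and alarm at every k in [2,j-1].
  j=2: F[0,1] (warn ∧ ¬reset) — fails (none in [2,3]).
  j=3: F[0,1] (warn ∧ ¬reset) — fails (none in [3,4]).
  j=4: F[0,1] (warn ∧ ¬reset) — fails (none in [4,5]).
No j in the window works → until fails.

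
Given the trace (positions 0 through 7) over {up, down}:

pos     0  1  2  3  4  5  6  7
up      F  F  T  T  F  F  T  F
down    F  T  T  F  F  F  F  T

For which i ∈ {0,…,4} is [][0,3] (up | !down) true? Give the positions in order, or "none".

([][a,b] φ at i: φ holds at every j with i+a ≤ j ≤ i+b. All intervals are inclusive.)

Evaluate at each i in [0,4]:
  i=0: ✗ (fails at j=1)
  i=1: ✗ (fails at j=1)
  i=2: ✓ (all of [2,5])
  i=3: ✓ (all of [3,6])
  i=4: ✗ (fails at j=7)

2, 3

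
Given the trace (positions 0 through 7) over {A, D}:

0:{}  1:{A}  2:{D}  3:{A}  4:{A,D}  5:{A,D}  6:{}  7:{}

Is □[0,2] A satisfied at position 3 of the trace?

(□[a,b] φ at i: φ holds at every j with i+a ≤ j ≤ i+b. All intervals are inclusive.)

Check A at every j in [3,5]:
  j=3: true
  j=4: true
  j=5: true
All positions satisfy it → formula holds.

True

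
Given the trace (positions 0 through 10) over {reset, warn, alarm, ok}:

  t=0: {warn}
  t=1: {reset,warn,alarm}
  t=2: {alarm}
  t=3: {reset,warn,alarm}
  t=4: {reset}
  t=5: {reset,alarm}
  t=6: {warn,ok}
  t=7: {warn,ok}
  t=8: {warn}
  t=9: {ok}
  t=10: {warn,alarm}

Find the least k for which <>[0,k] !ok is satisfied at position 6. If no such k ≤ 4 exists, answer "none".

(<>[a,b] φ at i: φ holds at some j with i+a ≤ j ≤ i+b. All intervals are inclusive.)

Scan j = 6,7,… for !ok:
  j=6: fails
  j=7: fails
  j=8: holds
First hit at j=8, so smallest k = 8-6 = 2.

2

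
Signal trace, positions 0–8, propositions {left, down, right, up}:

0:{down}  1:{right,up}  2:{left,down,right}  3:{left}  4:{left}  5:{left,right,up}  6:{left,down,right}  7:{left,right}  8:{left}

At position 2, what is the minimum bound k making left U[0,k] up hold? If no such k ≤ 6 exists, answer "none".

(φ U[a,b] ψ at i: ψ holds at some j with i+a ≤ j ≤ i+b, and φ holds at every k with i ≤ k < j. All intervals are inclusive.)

3

Need earliest j ≥ 2 with up, and left at every k in [2,j-1].
  j=2: rhs fails.
  j=3: rhs fails.
  j=4: rhs fails.
  j=5: rhs holds; lhs holds on [2,4]. k = 3.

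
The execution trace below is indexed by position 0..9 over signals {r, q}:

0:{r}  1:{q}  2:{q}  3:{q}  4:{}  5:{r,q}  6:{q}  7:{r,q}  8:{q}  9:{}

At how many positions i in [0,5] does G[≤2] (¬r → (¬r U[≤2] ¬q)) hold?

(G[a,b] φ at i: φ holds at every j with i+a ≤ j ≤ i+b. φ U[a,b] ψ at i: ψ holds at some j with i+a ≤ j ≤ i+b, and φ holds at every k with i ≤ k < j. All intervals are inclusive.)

2

Evaluate at each i in [0,5]:
  i=0: ✗ (fails at j=1)
  i=1: ✗ (fails at j=1)
  i=2: ✓ (all of [2,4])
  i=3: ✓ (all of [3,5])
  i=4: ✗ (fails at j=6)
  i=5: ✗ (fails at j=6)
Positions where it holds: {2, 3} → 2.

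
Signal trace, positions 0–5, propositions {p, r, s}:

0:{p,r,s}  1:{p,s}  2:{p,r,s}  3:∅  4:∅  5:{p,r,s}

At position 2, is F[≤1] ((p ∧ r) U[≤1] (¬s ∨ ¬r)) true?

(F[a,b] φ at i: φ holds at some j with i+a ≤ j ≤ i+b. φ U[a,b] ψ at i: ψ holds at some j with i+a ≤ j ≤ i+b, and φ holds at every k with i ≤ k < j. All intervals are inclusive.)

Check ((p ∧ r) U[≤1] (¬s ∨ ¬r)) at each j in [2,3]:
  j=2: holds
  j=3: holds
Found at j=2 → formula holds.

Yes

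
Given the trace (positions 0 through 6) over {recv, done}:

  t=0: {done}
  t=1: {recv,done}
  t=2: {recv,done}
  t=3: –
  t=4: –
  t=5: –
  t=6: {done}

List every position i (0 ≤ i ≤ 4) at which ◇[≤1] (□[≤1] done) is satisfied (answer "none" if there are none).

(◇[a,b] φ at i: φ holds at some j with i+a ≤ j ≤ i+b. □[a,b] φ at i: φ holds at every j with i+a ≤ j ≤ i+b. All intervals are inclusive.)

Evaluate at each i in [0,4]:
  i=0: ✓ (witness j=0)
  i=1: ✓ (witness j=1)
  i=2: ✗ (none in [2,3])
  i=3: ✗ (none in [3,4])
  i=4: ✗ (none in [4,5])

0, 1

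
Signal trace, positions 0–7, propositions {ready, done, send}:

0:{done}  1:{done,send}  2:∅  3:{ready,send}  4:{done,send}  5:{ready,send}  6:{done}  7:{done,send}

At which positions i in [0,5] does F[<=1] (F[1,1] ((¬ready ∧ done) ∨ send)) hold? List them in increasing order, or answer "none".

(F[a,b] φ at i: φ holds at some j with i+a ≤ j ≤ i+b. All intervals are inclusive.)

Evaluate at each i in [0,5]:
  i=0: ✓ (witness j=0)
  i=1: ✓ (witness j=2)
  i=2: ✓ (witness j=2)
  i=3: ✓ (witness j=3)
  i=4: ✓ (witness j=4)
  i=5: ✓ (witness j=5)

0, 1, 2, 3, 4, 5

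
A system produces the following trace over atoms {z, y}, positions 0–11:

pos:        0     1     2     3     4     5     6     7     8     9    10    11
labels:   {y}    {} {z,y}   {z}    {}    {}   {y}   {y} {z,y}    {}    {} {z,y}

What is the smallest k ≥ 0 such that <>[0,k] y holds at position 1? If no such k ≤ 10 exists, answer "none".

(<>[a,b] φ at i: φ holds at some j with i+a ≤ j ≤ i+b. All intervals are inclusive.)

1

Scan j = 1,2,… for y:
  j=1: fails
  j=2: holds
First hit at j=2, so smallest k = 2-1 = 1.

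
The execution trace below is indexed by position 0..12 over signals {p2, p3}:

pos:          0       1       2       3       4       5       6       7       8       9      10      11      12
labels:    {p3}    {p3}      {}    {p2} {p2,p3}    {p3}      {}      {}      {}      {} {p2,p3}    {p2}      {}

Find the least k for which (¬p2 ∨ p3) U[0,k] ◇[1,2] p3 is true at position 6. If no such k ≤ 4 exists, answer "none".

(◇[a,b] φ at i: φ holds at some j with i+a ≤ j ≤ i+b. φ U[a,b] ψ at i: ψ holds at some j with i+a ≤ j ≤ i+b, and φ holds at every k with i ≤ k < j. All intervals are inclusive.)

2

Need earliest j ≥ 6 with ◇[1,2] p3, and (¬p2 ∨ p3) at every k in [6,j-1].
  j=6: rhs fails.
  j=7: rhs fails.
  j=8: rhs holds; lhs holds on [6,7]. k = 2.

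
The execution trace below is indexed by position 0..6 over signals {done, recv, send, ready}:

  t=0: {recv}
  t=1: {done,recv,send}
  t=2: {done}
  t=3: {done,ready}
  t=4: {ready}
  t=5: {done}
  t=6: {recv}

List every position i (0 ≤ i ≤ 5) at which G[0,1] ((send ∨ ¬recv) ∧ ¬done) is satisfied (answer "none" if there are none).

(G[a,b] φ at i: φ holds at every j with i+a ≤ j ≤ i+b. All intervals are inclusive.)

Evaluate at each i in [0,5]:
  i=0: ✗ (fails at j=0)
  i=1: ✗ (fails at j=1)
  i=2: ✗ (fails at j=2)
  i=3: ✗ (fails at j=3)
  i=4: ✗ (fails at j=5)
  i=5: ✗ (fails at j=5)

none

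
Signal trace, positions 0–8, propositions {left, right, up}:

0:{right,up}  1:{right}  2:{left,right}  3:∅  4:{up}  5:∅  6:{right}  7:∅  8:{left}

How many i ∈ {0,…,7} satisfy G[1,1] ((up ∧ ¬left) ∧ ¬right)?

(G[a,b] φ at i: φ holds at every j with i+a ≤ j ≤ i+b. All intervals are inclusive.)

Evaluate at each i in [0,7]:
  i=0: ✗ (fails at j=1)
  i=1: ✗ (fails at j=2)
  i=2: ✗ (fails at j=3)
  i=3: ✓ (all of [4,4])
  i=4: ✗ (fails at j=5)
  i=5: ✗ (fails at j=6)
  i=6: ✗ (fails at j=7)
  i=7: ✗ (fails at j=8)
Positions where it holds: {3} → 1.

1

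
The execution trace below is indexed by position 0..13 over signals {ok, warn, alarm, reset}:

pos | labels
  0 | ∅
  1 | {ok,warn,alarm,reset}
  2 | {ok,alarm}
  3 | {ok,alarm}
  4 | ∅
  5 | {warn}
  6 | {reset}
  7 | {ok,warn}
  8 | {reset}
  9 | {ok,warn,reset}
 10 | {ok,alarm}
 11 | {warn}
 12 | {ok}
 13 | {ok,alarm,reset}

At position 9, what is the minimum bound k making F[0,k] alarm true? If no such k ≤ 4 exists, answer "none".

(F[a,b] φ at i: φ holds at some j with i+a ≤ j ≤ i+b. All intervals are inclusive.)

Scan j = 9,10,… for alarm:
  j=9: fails
  j=10: holds
First hit at j=10, so smallest k = 10-9 = 1.

1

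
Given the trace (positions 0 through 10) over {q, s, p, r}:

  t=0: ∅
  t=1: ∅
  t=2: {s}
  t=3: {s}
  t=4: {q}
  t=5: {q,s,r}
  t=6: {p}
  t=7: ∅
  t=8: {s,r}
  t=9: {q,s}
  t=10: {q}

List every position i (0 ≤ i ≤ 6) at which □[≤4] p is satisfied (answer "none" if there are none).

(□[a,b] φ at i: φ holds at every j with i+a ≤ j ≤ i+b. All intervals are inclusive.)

none

Evaluate at each i in [0,6]:
  i=0: ✗ (fails at j=0)
  i=1: ✗ (fails at j=1)
  i=2: ✗ (fails at j=2)
  i=3: ✗ (fails at j=3)
  i=4: ✗ (fails at j=4)
  i=5: ✗ (fails at j=5)
  i=6: ✗ (fails at j=7)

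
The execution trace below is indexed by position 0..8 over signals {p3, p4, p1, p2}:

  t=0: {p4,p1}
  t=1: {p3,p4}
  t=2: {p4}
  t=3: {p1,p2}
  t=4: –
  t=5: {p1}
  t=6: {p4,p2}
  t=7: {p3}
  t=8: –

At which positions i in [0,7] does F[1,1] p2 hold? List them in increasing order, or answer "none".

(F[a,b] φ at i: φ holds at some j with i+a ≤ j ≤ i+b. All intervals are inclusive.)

Evaluate at each i in [0,7]:
  i=0: ✗ (none in [1,1])
  i=1: ✗ (none in [2,2])
  i=2: ✓ (witness j=3)
  i=3: ✗ (none in [4,4])
  i=4: ✗ (none in [5,5])
  i=5: ✓ (witness j=6)
  i=6: ✗ (none in [7,7])
  i=7: ✗ (none in [8,8])

2, 5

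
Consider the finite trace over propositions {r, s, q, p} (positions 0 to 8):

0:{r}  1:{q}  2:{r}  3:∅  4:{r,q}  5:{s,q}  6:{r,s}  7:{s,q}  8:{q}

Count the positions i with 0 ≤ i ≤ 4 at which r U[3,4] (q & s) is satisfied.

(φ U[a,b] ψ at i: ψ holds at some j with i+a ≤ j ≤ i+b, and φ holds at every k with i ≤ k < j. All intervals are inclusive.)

Evaluate at each i in [0,4]:
  i=0: ✗ (no rhs in [3,4])
  i=1: ✗ (lhs fails at k=1 before rhs at j=5)
  i=2: ✗ (lhs fails at k=3 before rhs at j=5)
  i=3: ✗ (lhs fails at k=3 before rhs at j=7)
  i=4: ✗ (lhs fails at k=5 before rhs at j=7)
Positions where it holds: {} → 0.

0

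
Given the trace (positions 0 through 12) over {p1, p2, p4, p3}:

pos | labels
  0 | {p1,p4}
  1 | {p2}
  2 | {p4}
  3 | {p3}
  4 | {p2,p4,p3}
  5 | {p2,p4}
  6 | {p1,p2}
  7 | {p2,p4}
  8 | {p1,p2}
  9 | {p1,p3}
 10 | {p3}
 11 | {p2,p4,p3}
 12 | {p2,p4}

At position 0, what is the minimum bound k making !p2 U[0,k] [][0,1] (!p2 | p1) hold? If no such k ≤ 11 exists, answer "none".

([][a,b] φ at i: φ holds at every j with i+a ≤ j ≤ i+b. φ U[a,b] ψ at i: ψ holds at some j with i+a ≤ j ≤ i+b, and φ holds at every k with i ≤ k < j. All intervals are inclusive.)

none

Need earliest j ≥ 0 with [][0,1] (!p2 | p1), and !p2 at every k in [0,j-1].
  j=0: rhs fails.
  j=1: rhs fails.
  j=2: rhs holds but lhs fails at k=1.
  j=3: rhs fails.
  j=4: rhs fails.
  j=5: rhs fails.
  j=6: rhs fails.
  j=7: rhs fails.
  j=8: rhs holds but lhs fails at k=1.
  j=9: rhs holds but lhs fails at k=1.
  j=10: rhs fails.
  j=11: rhs fails.
No witness within the range → none.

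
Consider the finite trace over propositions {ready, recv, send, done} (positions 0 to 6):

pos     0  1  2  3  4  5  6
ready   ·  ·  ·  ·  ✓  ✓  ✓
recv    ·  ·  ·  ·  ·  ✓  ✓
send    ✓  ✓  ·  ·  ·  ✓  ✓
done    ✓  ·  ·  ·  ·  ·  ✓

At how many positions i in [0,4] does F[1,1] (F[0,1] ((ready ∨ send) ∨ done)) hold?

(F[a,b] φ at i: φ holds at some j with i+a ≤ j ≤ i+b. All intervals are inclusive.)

Evaluate at each i in [0,4]:
  i=0: ✓ (witness j=1)
  i=1: ✗ (none in [2,2])
  i=2: ✓ (witness j=3)
  i=3: ✓ (witness j=4)
  i=4: ✓ (witness j=5)
Positions where it holds: {0, 2, 3, 4} → 4.

4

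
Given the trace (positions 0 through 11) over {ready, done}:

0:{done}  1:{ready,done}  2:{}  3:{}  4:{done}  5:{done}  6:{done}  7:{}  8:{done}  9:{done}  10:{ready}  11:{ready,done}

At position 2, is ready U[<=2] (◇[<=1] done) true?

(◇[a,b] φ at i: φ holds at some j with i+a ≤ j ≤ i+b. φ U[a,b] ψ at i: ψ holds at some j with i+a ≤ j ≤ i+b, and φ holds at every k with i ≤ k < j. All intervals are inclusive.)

Need some j in [2,4] with ◇[<=1] done, and ready at every k in [2,j-1].
  j=2: ◇[<=1] done — fails (none in [2,3]).
  j=3: ◇[<=1] done holds, but ready fails at k=2 → not this j.
  j=4: ◇[<=1] done holds, but ready fails at k=2 → not this j.
No j in the window works → until fails.

No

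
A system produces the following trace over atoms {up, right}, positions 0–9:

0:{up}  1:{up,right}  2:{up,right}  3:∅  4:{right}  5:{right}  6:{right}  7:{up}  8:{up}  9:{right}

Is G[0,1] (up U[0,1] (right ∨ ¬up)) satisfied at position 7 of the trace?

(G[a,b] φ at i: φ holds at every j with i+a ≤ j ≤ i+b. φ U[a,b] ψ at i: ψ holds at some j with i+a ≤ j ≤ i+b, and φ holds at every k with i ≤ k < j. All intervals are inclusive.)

Check (up U[0,1] (right ∨ ¬up)) at every j in [7,8]:
  j=7: fails
  j=8: holds
Fails at j=7 → formula fails.

Does not hold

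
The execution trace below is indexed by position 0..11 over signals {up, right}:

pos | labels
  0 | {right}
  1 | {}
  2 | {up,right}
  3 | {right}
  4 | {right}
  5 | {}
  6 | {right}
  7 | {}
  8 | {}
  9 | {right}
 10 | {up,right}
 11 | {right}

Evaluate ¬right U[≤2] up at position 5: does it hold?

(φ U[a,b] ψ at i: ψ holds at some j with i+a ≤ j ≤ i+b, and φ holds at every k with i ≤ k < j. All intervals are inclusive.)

No

Need some j in [5,7] with up, and ¬right at every k in [5,j-1].
  j=5: up false.
  j=6: up false.
  j=7: up false.
No j in the window works → until fails.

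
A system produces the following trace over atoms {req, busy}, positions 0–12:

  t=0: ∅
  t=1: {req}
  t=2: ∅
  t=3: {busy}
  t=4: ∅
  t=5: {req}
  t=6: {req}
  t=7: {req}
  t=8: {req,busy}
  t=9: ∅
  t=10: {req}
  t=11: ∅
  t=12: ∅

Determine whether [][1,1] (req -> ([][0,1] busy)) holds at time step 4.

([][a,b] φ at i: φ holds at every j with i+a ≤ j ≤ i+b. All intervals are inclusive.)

False

Check (req -> ([][0,1] busy)) at every j in [5,5]:
  j=5: antecedent true; consequent fails at 5 → ✗
Fails at j=5 → formula fails.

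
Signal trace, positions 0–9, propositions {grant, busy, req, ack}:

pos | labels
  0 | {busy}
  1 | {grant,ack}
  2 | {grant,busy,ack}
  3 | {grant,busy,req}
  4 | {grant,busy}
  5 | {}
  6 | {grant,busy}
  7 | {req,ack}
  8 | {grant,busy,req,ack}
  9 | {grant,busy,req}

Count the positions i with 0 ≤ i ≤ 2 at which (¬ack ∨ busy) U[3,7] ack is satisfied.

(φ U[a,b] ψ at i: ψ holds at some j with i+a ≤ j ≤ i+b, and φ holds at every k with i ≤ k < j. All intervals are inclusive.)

Evaluate at each i in [0,2]:
  i=0: ✗ (lhs fails at k=1 before rhs at j=7)
  i=1: ✗ (lhs fails at k=1 before rhs at j=7)
  i=2: ✓ (rhs at j=7; lhs holds on [2,6])
Positions where it holds: {2} → 1.

1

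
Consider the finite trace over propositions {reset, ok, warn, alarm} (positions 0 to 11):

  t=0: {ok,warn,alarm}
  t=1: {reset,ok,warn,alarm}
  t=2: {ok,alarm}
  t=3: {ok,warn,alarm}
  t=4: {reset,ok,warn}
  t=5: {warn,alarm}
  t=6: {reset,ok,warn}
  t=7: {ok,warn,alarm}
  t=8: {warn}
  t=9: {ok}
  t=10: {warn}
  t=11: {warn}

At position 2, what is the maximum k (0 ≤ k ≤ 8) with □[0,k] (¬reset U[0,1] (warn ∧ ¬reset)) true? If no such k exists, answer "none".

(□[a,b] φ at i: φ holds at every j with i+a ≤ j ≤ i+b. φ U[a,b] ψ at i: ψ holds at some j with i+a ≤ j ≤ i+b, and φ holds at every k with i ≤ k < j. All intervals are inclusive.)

1

(¬reset U[0,1] (warn ∧ ¬reset)) must hold from j=2 onward; find where it first fails.
  j=2: holds
  j=3: holds
  j=4: fails
Holds on [2,3], so largest k = 1.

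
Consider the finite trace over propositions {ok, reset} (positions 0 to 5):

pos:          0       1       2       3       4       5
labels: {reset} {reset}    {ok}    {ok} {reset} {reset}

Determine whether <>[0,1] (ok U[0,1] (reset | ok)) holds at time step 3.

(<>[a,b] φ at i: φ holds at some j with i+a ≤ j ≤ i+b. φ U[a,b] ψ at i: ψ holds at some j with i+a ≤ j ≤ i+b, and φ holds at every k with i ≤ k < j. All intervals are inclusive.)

Holds

Check (ok U[0,1] (reset | ok)) at each j in [3,4]:
  j=3: holds
  j=4: holds
Found at j=3 → formula holds.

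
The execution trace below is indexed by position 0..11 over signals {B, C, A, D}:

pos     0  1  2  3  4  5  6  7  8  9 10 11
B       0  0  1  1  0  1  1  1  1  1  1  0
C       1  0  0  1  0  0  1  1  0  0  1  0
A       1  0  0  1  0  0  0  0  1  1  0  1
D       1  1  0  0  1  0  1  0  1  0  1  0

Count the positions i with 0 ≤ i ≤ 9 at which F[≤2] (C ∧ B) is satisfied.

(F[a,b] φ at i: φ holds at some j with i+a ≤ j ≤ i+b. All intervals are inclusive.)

Evaluate at each i in [0,9]:
  i=0: ✗ (none in [0,2])
  i=1: ✓ (witness j=3)
  i=2: ✓ (witness j=3)
  i=3: ✓ (witness j=3)
  i=4: ✓ (witness j=6)
  i=5: ✓ (witness j=6)
  i=6: ✓ (witness j=6)
  i=7: ✓ (witness j=7)
  i=8: ✓ (witness j=10)
  i=9: ✓ (witness j=10)
Positions where it holds: {1, 2, 3, 4, 5, 6, 7, 8, 9} → 9.

9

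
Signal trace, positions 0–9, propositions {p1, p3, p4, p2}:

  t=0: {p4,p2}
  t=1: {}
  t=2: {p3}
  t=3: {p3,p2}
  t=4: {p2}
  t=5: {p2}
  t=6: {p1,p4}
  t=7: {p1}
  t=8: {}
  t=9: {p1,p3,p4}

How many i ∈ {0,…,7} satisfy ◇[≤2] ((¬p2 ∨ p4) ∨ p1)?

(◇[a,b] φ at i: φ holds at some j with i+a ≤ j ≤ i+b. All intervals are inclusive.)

Evaluate at each i in [0,7]:
  i=0: ✓ (witness j=0)
  i=1: ✓ (witness j=1)
  i=2: ✓ (witness j=2)
  i=3: ✗ (none in [3,5])
  i=4: ✓ (witness j=6)
  i=5: ✓ (witness j=6)
  i=6: ✓ (witness j=6)
  i=7: ✓ (witness j=7)
Positions where it holds: {0, 1, 2, 4, 5, 6, 7} → 7.

7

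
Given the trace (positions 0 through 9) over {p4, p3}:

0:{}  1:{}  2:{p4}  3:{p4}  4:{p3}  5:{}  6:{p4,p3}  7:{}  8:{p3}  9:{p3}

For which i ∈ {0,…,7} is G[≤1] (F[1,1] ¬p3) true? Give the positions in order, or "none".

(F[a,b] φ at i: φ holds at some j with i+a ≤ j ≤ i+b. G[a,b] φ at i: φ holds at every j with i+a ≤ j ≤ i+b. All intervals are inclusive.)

Evaluate at each i in [0,7]:
  i=0: ✓ (all of [0,1])
  i=1: ✓ (all of [1,2])
  i=2: ✗ (fails at j=3)
  i=3: ✗ (fails at j=3)
  i=4: ✗ (fails at j=5)
  i=5: ✗ (fails at j=5)
  i=6: ✗ (fails at j=7)
  i=7: ✗ (fails at j=7)

0, 1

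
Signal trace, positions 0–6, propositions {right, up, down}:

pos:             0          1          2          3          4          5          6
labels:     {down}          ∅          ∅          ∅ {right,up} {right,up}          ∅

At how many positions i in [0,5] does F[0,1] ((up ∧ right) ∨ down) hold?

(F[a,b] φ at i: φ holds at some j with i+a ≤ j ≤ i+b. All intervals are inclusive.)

Evaluate at each i in [0,5]:
  i=0: ✓ (witness j=0)
  i=1: ✗ (none in [1,2])
  i=2: ✗ (none in [2,3])
  i=3: ✓ (witness j=4)
  i=4: ✓ (witness j=4)
  i=5: ✓ (witness j=5)
Positions where it holds: {0, 3, 4, 5} → 4.

4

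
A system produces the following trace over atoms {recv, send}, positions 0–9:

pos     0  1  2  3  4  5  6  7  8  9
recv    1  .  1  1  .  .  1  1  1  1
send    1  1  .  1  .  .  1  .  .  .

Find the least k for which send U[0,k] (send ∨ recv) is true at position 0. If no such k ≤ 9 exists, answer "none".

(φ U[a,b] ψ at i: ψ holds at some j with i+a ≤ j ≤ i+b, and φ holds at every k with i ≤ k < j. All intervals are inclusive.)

Need earliest j ≥ 0 with (send ∨ recv), and send at every k in [0,j-1].
  j=0: rhs holds (empty prefix). k = 0.

0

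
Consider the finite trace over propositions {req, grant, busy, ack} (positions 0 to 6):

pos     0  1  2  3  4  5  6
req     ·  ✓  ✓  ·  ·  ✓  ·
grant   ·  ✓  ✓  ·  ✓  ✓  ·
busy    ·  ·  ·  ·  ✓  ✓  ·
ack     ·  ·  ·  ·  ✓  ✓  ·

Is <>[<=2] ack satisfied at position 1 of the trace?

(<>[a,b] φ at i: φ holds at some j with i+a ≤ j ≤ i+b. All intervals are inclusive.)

No

Check ack at each j in [1,3]:
  j=1: false
  j=2: false
  j=3: false
No position in the window satisfies it → formula fails.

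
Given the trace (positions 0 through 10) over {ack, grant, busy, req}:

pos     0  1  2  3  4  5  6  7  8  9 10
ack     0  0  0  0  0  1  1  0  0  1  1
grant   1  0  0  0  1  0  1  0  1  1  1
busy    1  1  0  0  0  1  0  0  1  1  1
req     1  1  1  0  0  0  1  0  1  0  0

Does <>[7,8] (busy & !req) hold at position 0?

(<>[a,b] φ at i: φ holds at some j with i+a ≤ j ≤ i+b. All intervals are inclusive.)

No

Check (busy & !req) at each j in [7,8]:
  j=7: false
  j=8: false
No position in the window satisfies it → formula fails.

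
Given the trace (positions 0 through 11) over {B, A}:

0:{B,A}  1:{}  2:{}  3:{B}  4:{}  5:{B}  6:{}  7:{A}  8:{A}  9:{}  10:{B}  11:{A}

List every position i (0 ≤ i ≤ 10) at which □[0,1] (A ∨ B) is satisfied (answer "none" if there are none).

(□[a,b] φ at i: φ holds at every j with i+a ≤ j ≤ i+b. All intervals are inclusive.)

Evaluate at each i in [0,10]:
  i=0: ✗ (fails at j=1)
  i=1: ✗ (fails at j=1)
  i=2: ✗ (fails at j=2)
  i=3: ✗ (fails at j=4)
  i=4: ✗ (fails at j=4)
  i=5: ✗ (fails at j=6)
  i=6: ✗ (fails at j=6)
  i=7: ✓ (all of [7,8])
  i=8: ✗ (fails at j=9)
  i=9: ✗ (fails at j=9)
  i=10: ✓ (all of [10,11])

7, 10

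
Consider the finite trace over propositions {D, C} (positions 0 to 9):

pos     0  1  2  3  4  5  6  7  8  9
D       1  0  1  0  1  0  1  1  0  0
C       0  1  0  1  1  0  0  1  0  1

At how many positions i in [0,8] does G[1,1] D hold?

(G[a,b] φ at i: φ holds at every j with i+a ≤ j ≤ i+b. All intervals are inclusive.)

4

Evaluate at each i in [0,8]:
  i=0: ✗ (fails at j=1)
  i=1: ✓ (all of [2,2])
  i=2: ✗ (fails at j=3)
  i=3: ✓ (all of [4,4])
  i=4: ✗ (fails at j=5)
  i=5: ✓ (all of [6,6])
  i=6: ✓ (all of [7,7])
  i=7: ✗ (fails at j=8)
  i=8: ✗ (fails at j=9)
Positions where it holds: {1, 3, 5, 6} → 4.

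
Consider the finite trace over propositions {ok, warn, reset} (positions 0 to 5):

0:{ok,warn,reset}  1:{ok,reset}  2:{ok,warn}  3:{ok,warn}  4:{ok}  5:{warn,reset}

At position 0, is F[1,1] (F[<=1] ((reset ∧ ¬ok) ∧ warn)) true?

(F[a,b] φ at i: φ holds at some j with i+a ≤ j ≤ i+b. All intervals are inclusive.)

Check F[<=1] ((reset ∧ ¬ok) ∧ warn) at each j in [1,1]:
  j=1: fails (none in [1,2])
No position in the window satisfies it → formula fails.

No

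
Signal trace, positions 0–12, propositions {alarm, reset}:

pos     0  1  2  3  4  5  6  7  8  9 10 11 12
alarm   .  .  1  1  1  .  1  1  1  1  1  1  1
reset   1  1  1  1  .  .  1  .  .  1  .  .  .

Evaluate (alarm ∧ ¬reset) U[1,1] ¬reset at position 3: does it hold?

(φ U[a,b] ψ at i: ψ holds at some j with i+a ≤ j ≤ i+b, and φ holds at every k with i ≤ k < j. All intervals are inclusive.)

No

Need some j in [4,4] with ¬reset, and (alarm ∧ ¬reset) at every k in [3,j-1].
  j=4: ¬reset holds, but (alarm ∧ ¬reset) fails at k=3 → not this j.
No j in the window works → until fails.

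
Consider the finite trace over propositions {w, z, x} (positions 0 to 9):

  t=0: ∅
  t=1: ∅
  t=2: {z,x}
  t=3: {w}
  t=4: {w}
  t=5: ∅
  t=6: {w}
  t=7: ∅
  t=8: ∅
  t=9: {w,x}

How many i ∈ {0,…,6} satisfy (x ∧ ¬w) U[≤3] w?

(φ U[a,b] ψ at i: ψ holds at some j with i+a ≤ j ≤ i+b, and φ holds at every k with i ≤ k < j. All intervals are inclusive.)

Evaluate at each i in [0,6]:
  i=0: ✗ (lhs fails at k=0 before rhs at j=3)
  i=1: ✗ (lhs fails at k=1 before rhs at j=3)
  i=2: ✓ (rhs at j=3; lhs holds on [2,2])
  i=3: ✓ (rhs at j=3)
  i=4: ✓ (rhs at j=4)
  i=5: ✗ (lhs fails at k=5 before rhs at j=6)
  i=6: ✓ (rhs at j=6)
Positions where it holds: {2, 3, 4, 6} → 4.

4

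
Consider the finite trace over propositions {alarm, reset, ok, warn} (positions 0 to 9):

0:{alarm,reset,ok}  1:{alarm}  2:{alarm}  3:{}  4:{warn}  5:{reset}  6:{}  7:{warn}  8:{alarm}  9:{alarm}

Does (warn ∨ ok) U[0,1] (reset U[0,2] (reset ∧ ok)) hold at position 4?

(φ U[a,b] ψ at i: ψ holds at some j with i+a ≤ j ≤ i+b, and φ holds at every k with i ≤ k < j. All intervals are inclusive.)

Need some j in [4,5] with (reset U[0,2] (reset ∧ ok)), and (warn ∨ ok) at every k in [4,j-1].
  j=4: (reset U[0,2] (reset ∧ ok)) — fails.
  j=5: (reset U[0,2] (reset ∧ ok)) — fails.
No j in the window works → until fails.

False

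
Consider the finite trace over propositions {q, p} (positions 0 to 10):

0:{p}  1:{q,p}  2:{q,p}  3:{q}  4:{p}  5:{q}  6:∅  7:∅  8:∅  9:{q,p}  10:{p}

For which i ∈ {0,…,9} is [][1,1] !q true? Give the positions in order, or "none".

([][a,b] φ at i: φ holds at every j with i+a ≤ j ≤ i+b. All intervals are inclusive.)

3, 5, 6, 7, 9

Evaluate at each i in [0,9]:
  i=0: ✗ (fails at j=1)
  i=1: ✗ (fails at j=2)
  i=2: ✗ (fails at j=3)
  i=3: ✓ (all of [4,4])
  i=4: ✗ (fails at j=5)
  i=5: ✓ (all of [6,6])
  i=6: ✓ (all of [7,7])
  i=7: ✓ (all of [8,8])
  i=8: ✗ (fails at j=9)
  i=9: ✓ (all of [10,10])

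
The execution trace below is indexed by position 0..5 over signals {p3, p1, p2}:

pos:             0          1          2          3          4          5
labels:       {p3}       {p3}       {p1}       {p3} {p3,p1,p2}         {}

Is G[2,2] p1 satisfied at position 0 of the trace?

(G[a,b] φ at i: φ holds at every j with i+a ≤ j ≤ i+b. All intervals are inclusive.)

Check p1 at every j in [2,2]:
  j=2: true
All positions satisfy it → formula holds.

Yes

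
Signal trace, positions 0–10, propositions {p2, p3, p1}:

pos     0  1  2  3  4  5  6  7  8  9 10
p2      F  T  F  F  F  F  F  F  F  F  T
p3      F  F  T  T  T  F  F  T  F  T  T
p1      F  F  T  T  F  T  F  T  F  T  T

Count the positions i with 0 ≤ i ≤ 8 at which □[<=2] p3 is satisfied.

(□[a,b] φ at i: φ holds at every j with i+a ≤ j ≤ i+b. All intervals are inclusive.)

1

Evaluate at each i in [0,8]:
  i=0: ✗ (fails at j=0)
  i=1: ✗ (fails at j=1)
  i=2: ✓ (all of [2,4])
  i=3: ✗ (fails at j=5)
  i=4: ✗ (fails at j=5)
  i=5: ✗ (fails at j=5)
  i=6: ✗ (fails at j=6)
  i=7: ✗ (fails at j=8)
  i=8: ✗ (fails at j=8)
Positions where it holds: {2} → 1.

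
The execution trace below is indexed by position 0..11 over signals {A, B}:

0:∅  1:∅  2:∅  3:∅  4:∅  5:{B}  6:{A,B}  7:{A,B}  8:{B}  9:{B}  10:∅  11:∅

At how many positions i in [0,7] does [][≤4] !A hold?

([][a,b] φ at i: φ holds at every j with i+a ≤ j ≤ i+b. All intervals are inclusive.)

2

Evaluate at each i in [0,7]:
  i=0: ✓ (all of [0,4])
  i=1: ✓ (all of [1,5])
  i=2: ✗ (fails at j=6)
  i=3: ✗ (fails at j=6)
  i=4: ✗ (fails at j=6)
  i=5: ✗ (fails at j=6)
  i=6: ✗ (fails at j=6)
  i=7: ✗ (fails at j=7)
Positions where it holds: {0, 1} → 2.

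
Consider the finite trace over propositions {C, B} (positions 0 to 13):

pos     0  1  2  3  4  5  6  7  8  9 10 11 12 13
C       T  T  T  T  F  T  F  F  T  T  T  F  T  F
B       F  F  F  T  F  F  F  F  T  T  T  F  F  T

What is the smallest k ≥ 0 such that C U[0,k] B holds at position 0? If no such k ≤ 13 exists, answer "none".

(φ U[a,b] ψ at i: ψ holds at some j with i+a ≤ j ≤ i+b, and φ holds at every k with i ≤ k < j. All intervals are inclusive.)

Need earliest j ≥ 0 with B, and C at every k in [0,j-1].
  j=0: rhs fails.
  j=1: rhs fails.
  j=2: rhs fails.
  j=3: rhs holds; lhs holds on [0,2]. k = 3.

3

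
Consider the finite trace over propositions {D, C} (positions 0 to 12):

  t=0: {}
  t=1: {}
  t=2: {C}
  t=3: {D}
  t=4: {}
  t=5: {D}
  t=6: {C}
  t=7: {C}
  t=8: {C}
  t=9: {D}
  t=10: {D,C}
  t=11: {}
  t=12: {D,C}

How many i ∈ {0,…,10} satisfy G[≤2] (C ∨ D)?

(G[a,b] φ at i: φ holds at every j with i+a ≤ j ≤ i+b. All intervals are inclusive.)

Evaluate at each i in [0,10]:
  i=0: ✗ (fails at j=0)
  i=1: ✗ (fails at j=1)
  i=2: ✗ (fails at j=4)
  i=3: ✗ (fails at j=4)
  i=4: ✗ (fails at j=4)
  i=5: ✓ (all of [5,7])
  i=6: ✓ (all of [6,8])
  i=7: ✓ (all of [7,9])
  i=8: ✓ (all of [8,10])
  i=9: ✗ (fails at j=11)
  i=10: ✗ (fails at j=11)
Positions where it holds: {5, 6, 7, 8} → 4.

4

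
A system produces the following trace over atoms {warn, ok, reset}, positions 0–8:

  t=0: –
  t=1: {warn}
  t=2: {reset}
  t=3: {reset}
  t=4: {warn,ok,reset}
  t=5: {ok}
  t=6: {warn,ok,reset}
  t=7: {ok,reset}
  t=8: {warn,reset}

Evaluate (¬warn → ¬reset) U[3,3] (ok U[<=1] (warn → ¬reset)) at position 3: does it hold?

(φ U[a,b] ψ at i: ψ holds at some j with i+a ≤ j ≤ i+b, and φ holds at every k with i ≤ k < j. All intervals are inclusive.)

Need some j in [6,6] with (ok U[<=1] (warn → ¬reset)), and (¬warn → ¬reset) at every k in [3,j-1].
  j=6: (ok U[<=1] (warn → ¬reset)) holds, but (¬warn → ¬reset) fails at k=3 → not this j.
No j in the window works → until fails.

False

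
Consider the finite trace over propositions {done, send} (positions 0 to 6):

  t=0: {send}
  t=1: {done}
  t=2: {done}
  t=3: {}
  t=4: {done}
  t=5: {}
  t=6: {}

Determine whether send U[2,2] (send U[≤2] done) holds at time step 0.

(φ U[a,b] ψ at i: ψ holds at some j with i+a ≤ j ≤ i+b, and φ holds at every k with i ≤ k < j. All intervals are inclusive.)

Need some j in [2,2] with (send U[≤2] done), and send at every k in [0,j-1].
  j=2: (send U[≤2] done) holds, but send fails at k=1 → not this j.
No j in the window works → until fails.

No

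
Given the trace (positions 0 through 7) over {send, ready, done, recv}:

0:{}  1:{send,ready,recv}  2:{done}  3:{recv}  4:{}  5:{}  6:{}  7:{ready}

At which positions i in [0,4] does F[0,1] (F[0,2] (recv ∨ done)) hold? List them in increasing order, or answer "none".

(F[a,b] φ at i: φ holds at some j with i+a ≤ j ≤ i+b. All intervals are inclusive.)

Evaluate at each i in [0,4]:
  i=0: ✓ (witness j=0)
  i=1: ✓ (witness j=1)
  i=2: ✓ (witness j=2)
  i=3: ✓ (witness j=3)
  i=4: ✗ (none in [4,5])

0, 1, 2, 3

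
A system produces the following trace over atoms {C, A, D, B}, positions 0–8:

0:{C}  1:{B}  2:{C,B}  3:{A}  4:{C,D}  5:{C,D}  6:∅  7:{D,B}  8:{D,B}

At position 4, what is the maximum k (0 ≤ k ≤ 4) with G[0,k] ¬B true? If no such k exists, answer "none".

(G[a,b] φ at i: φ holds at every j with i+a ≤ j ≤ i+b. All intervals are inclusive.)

¬B must hold from j=4 onward; find where it first fails.
  j=4: holds
  j=5: holds
  j=6: holds
  j=7: fails
Holds on [4,6], so largest k = 2.

2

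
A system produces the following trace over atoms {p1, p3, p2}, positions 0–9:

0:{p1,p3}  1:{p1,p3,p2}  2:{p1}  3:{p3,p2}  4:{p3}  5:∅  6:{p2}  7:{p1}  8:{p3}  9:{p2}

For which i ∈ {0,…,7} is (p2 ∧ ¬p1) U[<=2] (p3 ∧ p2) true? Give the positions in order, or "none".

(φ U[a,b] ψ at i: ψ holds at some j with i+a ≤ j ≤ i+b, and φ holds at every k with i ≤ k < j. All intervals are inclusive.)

1, 3

Evaluate at each i in [0,7]:
  i=0: ✗ (lhs fails at k=0 before rhs at j=1)
  i=1: ✓ (rhs at j=1)
  i=2: ✗ (lhs fails at k=2 before rhs at j=3)
  i=3: ✓ (rhs at j=3)
  i=4: ✗ (no rhs in [4,6])
  i=5: ✗ (no rhs in [5,7])
  i=6: ✗ (no rhs in [6,8])
  i=7: ✗ (no rhs in [7,9])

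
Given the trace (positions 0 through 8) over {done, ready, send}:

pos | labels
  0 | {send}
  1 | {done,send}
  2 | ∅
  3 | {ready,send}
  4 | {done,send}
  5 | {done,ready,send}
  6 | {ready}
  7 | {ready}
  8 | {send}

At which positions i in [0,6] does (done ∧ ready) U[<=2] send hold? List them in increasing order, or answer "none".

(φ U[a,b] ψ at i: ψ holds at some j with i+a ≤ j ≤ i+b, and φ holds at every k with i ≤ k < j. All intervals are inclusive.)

Evaluate at each i in [0,6]:
  i=0: ✓ (rhs at j=0)
  i=1: ✓ (rhs at j=1)
  i=2: ✗ (lhs fails at k=2 before rhs at j=3)
  i=3: ✓ (rhs at j=3)
  i=4: ✓ (rhs at j=4)
  i=5: ✓ (rhs at j=5)
  i=6: ✗ (lhs fails at k=6 before rhs at j=8)

0, 1, 3, 4, 5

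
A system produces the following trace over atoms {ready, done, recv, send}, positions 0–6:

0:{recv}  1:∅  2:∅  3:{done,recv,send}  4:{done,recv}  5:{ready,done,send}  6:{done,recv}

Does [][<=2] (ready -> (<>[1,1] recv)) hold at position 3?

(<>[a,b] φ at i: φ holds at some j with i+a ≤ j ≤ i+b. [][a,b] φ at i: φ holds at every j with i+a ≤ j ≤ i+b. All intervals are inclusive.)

Check (ready -> (<>[1,1] recv)) at every j in [3,5]:
  j=3: antecedent false → ✓
  j=4: antecedent false → ✓
  j=5: antecedent true; consequent holds (witness at 6) → ✓
All positions satisfy it → formula holds.

Yes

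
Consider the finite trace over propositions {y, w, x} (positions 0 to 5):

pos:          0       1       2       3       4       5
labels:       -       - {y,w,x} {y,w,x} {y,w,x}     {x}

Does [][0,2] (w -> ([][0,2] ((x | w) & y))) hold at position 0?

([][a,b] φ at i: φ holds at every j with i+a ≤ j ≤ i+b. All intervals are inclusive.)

Holds

Check (w -> ([][0,2] ((x | w) & y))) at every j in [0,2]:
  j=0: antecedent false → ✓
  j=1: antecedent false → ✓
  j=2: antecedent true; consequent holds on [2,4] → ✓
All positions satisfy it → formula holds.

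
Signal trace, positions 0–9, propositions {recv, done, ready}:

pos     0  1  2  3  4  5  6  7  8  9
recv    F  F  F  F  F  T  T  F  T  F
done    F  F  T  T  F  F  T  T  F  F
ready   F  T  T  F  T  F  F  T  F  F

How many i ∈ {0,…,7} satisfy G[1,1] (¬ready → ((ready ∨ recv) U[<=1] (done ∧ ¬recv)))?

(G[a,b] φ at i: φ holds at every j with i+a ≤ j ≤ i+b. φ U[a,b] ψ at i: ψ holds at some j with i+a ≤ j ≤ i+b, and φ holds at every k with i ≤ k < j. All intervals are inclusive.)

6

Evaluate at each i in [0,7]:
  i=0: ✓ (all of [1,1])
  i=1: ✓ (all of [2,2])
  i=2: ✓ (all of [3,3])
  i=3: ✓ (all of [4,4])
  i=4: ✗ (fails at j=5)
  i=5: ✓ (all of [6,6])
  i=6: ✓ (all of [7,7])
  i=7: ✗ (fails at j=8)
Positions where it holds: {0, 1, 2, 3, 5, 6} → 6.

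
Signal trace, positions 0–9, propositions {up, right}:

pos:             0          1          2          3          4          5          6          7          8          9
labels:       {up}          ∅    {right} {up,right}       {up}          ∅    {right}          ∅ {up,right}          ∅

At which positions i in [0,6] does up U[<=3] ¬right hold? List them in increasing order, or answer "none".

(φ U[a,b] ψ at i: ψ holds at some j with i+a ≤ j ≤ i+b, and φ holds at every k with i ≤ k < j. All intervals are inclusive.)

Evaluate at each i in [0,6]:
  i=0: ✓ (rhs at j=0)
  i=1: ✓ (rhs at j=1)
  i=2: ✗ (lhs fails at k=2 before rhs at j=4)
  i=3: ✓ (rhs at j=4; lhs holds on [3,3])
  i=4: ✓ (rhs at j=4)
  i=5: ✓ (rhs at j=5)
  i=6: ✗ (lhs fails at k=6 before rhs at j=7)

0, 1, 3, 4, 5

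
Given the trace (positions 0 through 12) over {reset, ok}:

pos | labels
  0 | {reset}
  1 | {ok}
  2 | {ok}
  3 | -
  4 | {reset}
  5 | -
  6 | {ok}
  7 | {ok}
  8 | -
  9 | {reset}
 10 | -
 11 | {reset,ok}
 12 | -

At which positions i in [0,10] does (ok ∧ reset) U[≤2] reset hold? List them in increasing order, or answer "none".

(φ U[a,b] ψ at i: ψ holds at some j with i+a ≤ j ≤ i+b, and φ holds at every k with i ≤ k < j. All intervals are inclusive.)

0, 4, 9

Evaluate at each i in [0,10]:
  i=0: ✓ (rhs at j=0)
  i=1: ✗ (no rhs in [1,3])
  i=2: ✗ (lhs fails at k=2 before rhs at j=4)
  i=3: ✗ (lhs fails at k=3 before rhs at j=4)
  i=4: ✓ (rhs at j=4)
  i=5: ✗ (no rhs in [5,7])
  i=6: ✗ (no rhs in [6,8])
  i=7: ✗ (lhs fails at k=7 before rhs at j=9)
  i=8: ✗ (lhs fails at k=8 before rhs at j=9)
  i=9: ✓ (rhs at j=9)
  i=10: ✗ (lhs fails at k=10 before rhs at j=11)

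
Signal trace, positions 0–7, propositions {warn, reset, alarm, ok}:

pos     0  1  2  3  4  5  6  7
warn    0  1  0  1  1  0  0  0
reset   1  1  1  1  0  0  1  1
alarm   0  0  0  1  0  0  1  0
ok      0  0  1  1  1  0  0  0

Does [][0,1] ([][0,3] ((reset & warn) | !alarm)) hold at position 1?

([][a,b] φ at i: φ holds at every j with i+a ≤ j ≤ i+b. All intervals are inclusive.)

Check [][0,3] ((reset & warn) | !alarm) at every j in [1,2]:
  j=1: holds on [1,4]
  j=2: holds on [2,5]
All positions satisfy it → formula holds.

Holds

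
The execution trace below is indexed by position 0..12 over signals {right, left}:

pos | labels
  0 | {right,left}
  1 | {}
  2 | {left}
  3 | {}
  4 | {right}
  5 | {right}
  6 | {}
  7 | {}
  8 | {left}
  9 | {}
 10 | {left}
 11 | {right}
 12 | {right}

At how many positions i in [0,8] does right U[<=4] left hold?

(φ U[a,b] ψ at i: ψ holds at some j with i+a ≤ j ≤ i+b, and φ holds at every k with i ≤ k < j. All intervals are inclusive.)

3

Evaluate at each i in [0,8]:
  i=0: ✓ (rhs at j=0)
  i=1: ✗ (lhs fails at k=1 before rhs at j=2)
  i=2: ✓ (rhs at j=2)
  i=3: ✗ (no rhs in [3,7])
  i=4: ✗ (lhs fails at k=6 before rhs at j=8)
  i=5: ✗ (lhs fails at k=6 before rhs at j=8)
  i=6: ✗ (lhs fails at k=6 before rhs at j=8)
  i=7: ✗ (lhs fails at k=7 before rhs at j=8)
  i=8: ✓ (rhs at j=8)
Positions where it holds: {0, 2, 8} → 3.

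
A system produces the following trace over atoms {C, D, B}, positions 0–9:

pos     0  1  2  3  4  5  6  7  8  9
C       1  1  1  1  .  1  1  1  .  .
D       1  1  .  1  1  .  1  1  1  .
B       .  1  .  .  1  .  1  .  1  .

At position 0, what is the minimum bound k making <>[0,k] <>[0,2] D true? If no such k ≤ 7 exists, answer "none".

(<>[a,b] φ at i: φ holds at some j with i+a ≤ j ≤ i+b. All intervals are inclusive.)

0

Scan j = 0,1,… for <>[0,2] D:
  j=0: holds
First hit at j=0, so smallest k = 0-0 = 0.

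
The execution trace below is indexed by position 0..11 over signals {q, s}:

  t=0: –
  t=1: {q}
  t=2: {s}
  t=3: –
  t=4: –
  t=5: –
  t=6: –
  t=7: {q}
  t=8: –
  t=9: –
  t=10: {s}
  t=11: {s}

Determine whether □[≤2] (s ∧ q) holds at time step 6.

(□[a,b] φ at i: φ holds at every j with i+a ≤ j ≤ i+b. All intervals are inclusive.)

Does not hold

Check (s ∧ q) at every j in [6,8]:
  j=6: false
  j=7: false
  j=8: false
Fails at j=6 → formula fails.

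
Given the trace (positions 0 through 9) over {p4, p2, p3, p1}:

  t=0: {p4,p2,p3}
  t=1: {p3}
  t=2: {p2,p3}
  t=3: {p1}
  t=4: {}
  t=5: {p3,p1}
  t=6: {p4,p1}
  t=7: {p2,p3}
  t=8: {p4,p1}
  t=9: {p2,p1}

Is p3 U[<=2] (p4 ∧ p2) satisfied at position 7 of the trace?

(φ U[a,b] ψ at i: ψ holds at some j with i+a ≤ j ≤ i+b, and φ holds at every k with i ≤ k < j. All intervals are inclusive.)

False

Need some j in [7,9] with (p4 ∧ p2), and p3 at every k in [7,j-1].
  j=7: (p4 ∧ p2) false.
  j=8: (p4 ∧ p2) false.
  j=9: (p4 ∧ p2) false.
No j in the window works → until fails.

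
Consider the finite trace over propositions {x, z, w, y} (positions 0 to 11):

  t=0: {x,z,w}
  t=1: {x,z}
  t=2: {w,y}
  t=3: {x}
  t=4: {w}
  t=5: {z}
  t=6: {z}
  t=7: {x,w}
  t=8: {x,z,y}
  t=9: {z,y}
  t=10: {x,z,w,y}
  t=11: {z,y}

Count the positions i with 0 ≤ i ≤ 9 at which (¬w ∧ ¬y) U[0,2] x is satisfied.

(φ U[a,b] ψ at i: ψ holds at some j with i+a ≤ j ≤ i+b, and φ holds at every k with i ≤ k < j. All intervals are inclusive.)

Evaluate at each i in [0,9]:
  i=0: ✓ (rhs at j=0)
  i=1: ✓ (rhs at j=1)
  i=2: ✗ (lhs fails at k=2 before rhs at j=3)
  i=3: ✓ (rhs at j=3)
  i=4: ✗ (no rhs in [4,6])
  i=5: ✓ (rhs at j=7; lhs holds on [5,6])
  i=6: ✓ (rhs at j=7; lhs holds on [6,6])
  i=7: ✓ (rhs at j=7)
  i=8: ✓ (rhs at j=8)
  i=9: ✗ (lhs fails at k=9 before rhs at j=10)
Positions where it holds: {0, 1, 3, 5, 6, 7, 8} → 7.

7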